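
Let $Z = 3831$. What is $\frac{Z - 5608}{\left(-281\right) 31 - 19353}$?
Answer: $\frac{1777}{28064} \approx 0.06332$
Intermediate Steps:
$\frac{Z - 5608}{\left(-281\right) 31 - 19353} = \frac{3831 - 5608}{\left(-281\right) 31 - 19353} = - \frac{1777}{-8711 - 19353} = - \frac{1777}{-28064} = \left(-1777\right) \left(- \frac{1}{28064}\right) = \frac{1777}{28064}$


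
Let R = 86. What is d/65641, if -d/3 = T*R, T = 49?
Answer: -12642/65641 ≈ -0.19259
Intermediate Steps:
d = -12642 (d = -147*86 = -3*4214 = -12642)
d/65641 = -12642/65641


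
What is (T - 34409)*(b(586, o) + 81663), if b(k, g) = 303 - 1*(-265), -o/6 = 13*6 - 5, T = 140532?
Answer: 8726600413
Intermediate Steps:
o = -438 (o = -6*(13*6 - 5) = -6*(78 - 5) = -6*73 = -438)
b(k, g) = 568 (b(k, g) = 303 + 265 = 568)
(T - 34409)*(b(586, o) + 81663) = (140532 - 34409)*(568 + 81663) = 106123*82231 = 8726600413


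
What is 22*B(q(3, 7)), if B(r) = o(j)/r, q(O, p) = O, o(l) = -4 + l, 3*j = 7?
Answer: -110/9 ≈ -12.222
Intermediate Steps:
j = 7/3 (j = (⅓)*7 = 7/3 ≈ 2.3333)
B(r) = -5/(3*r) (B(r) = (-4 + 7/3)/r = -5/(3*r))
22*B(q(3, 7)) = 22*(-5/3/3) = 22*(-5/3*⅓) = 22*(-5/9) = -110/9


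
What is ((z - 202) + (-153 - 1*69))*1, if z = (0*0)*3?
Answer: -424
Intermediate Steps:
z = 0 (z = 0*3 = 0)
((z - 202) + (-153 - 1*69))*1 = ((0 - 202) + (-153 - 1*69))*1 = (-202 + (-153 - 69))*1 = (-202 - 222)*1 = -424*1 = -424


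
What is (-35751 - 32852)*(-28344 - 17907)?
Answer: 3172957353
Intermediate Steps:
(-35751 - 32852)*(-28344 - 17907) = -68603*(-46251) = 3172957353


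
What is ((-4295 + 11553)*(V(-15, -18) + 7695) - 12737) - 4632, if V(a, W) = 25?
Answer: 56014391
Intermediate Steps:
((-4295 + 11553)*(V(-15, -18) + 7695) - 12737) - 4632 = ((-4295 + 11553)*(25 + 7695) - 12737) - 4632 = (7258*7720 - 12737) - 4632 = (56031760 - 12737) - 4632 = 56019023 - 4632 = 56014391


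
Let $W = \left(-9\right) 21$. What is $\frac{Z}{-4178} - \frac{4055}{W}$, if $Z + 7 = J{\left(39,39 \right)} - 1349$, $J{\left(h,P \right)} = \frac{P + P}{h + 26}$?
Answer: $\frac{42994618}{1974105} \approx 21.779$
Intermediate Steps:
$J{\left(h,P \right)} = \frac{2 P}{26 + h}$
$Z = - \frac{6774}{5}$ ($Z = -7 + \left(2 \cdot 39 \frac{1}{26 + 39} - 1349\right) = -7 - \left(1349 - \frac{78}{65}\right) = -7 - \left(1349 - \frac{6}{5}\right) = -7 + \left(\frac{6}{5} - 1349\right) = -7 - \frac{6739}{5} = - \frac{6774}{5} \approx -1354.8$)
$W = -189$
$\frac{Z}{-4178} - \frac{4055}{W} = - \frac{6774}{5 \left(-4178\right)} - \frac{4055}{-189} = \left(- \frac{6774}{5}\right) \left(- \frac{1}{4178}\right) - - \frac{4055}{189} = \frac{3387}{10445} + \frac{4055}{189} = \frac{42994618}{1974105}$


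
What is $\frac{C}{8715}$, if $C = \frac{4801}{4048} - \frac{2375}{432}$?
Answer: $- \frac{29453}{59532165} \approx -0.00049474$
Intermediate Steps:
$C = - \frac{29453}{6831}$ ($C = 4801 \cdot \frac{1}{4048} - \frac{2375}{432} = \frac{4801}{4048} - \frac{2375}{432} = - \frac{29453}{6831} \approx -4.3117$)
$\frac{C}{8715} = - \frac{29453}{6831 \cdot 8715} = \left(- \frac{29453}{6831}\right) \frac{1}{8715} = - \frac{29453}{59532165}$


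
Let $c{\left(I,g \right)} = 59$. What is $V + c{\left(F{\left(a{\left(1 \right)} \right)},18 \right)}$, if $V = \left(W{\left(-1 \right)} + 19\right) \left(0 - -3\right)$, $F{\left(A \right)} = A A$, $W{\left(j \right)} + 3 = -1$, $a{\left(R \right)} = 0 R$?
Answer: $104$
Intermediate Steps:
$a{\left(R \right)} = 0$
$W{\left(j \right)} = -4$ ($W{\left(j \right)} = -3 - 1 = -4$)
$F{\left(A \right)} = A^{2}$
$V = 45$ ($V = \left(-4 + 19\right) \left(0 - -3\right) = 15 \left(0 + 3\right) = 15 \cdot 3 = 45$)
$V + c{\left(F{\left(a{\left(1 \right)} \right)},18 \right)} = 45 + 59 = 104$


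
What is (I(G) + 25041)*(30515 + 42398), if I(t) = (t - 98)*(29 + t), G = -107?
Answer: 2991693303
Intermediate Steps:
I(t) = (-98 + t)*(29 + t)
(I(G) + 25041)*(30515 + 42398) = ((-2842 + (-107)**2 - 69*(-107)) + 25041)*(30515 + 42398) = ((-2842 + 11449 + 7383) + 25041)*72913 = (15990 + 25041)*72913 = 41031*72913 = 2991693303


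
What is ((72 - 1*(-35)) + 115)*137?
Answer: 30414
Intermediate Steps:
((72 - 1*(-35)) + 115)*137 = ((72 + 35) + 115)*137 = (107 + 115)*137 = 222*137 = 30414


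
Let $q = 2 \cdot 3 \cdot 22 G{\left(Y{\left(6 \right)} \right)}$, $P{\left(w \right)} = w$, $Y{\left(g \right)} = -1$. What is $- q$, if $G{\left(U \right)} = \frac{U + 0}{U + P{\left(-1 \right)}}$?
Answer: $-66$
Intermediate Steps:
$G{\left(U \right)} = \frac{U}{-1 + U}$ ($G{\left(U \right)} = \frac{U + 0}{U - 1} = \frac{U}{-1 + U}$)
$q = 66$ ($q = 2 \cdot 3 \cdot 22 \left(- \frac{1}{-1 - 1}\right) = 6 \cdot 22 \left(- \frac{1}{-2}\right) = 132 \left(\left(-1\right) \left(- \frac{1}{2}\right)\right) = 132 \cdot \frac{1}{2} = 66$)
$- q = \left(-1\right) 66 = -66$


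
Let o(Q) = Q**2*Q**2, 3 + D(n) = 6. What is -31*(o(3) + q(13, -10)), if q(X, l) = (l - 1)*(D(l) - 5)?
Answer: -3193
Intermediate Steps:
D(n) = 3 (D(n) = -3 + 6 = 3)
o(Q) = Q**4
q(X, l) = 2 - 2*l (q(X, l) = (l - 1)*(3 - 5) = (-1 + l)*(-2) = 2 - 2*l)
-31*(o(3) + q(13, -10)) = -31*(3**4 + (2 - 2*(-10))) = -31*(81 + (2 + 20)) = -31*(81 + 22) = -31*103 = -3193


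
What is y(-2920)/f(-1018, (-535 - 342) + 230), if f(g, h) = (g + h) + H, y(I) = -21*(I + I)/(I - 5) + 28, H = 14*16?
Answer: 2716/280995 ≈ 0.0096657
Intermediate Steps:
H = 224
y(I) = 28 - 42*I/(-5 + I) (y(I) = -21*2*I/(-5 + I) + 28 = -42*I/(-5 + I) + 28 = 28 - 42*I/(-5 + I))
f(g, h) = 224 + g + h (f(g, h) = (g + h) + 224 = 224 + g + h)
y(-2920)/f(-1018, (-535 - 342) + 230) = (14*(-10 - 1*(-2920))/(-5 - 2920))/(224 - 1018 + ((-535 - 342) + 230)) = (14*(-10 + 2920)/(-2925))/(224 - 1018 + (-877 + 230)) = (14*(-1/2925)*2910)/(224 - 1018 - 647) = -2716/195/(-1441) = -2716/195*(-1/1441) = 2716/280995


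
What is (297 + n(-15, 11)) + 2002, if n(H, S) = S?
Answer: 2310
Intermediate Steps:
(297 + n(-15, 11)) + 2002 = (297 + 11) + 2002 = 308 + 2002 = 2310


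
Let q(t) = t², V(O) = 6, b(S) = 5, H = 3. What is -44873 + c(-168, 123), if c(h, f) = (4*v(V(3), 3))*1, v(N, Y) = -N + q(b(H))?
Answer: -44797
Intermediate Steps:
v(N, Y) = 25 - N (v(N, Y) = -N + 5² = -N + 25 = 25 - N)
c(h, f) = 76 (c(h, f) = (4*(25 - 1*6))*1 = (4*(25 - 6))*1 = (4*19)*1 = 76*1 = 76)
-44873 + c(-168, 123) = -44873 + 76 = -44797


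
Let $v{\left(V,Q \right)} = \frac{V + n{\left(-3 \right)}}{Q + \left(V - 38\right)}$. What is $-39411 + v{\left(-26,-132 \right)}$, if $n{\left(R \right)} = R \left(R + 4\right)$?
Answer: $- \frac{7724527}{196} \approx -39411.0$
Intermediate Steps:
$n{\left(R \right)} = R \left(4 + R\right)$
$v{\left(V,Q \right)} = \frac{-3 + V}{-38 + Q + V}$ ($v{\left(V,Q \right)} = \frac{V - 3 \left(4 - 3\right)}{Q + \left(V - 38\right)} = \frac{V - 3}{Q + \left(V - 38\right)} = \frac{V - 3}{Q + \left(-38 + V\right)} = \frac{-3 + V}{-38 + Q + V}$)
$-39411 + v{\left(-26,-132 \right)} = -39411 + \frac{-3 - 26}{-38 - 132 - 26} = -39411 + \frac{1}{-196} \left(-29\right) = -39411 - - \frac{29}{196} = -39411 + \frac{29}{196} = - \frac{7724527}{196}$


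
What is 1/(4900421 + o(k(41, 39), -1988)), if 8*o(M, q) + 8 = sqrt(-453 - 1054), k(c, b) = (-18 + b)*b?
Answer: 313626880/1536903435291107 - 8*I*sqrt(1507)/1536903435291107 ≈ 2.0406e-7 - 2.0207e-13*I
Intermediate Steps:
k(c, b) = b*(-18 + b)
o(M, q) = -1 + I*sqrt(1507)/8 (o(M, q) = -1 + sqrt(-453 - 1054)/8 = -1 + sqrt(-1507)/8 = -1 + (I*sqrt(1507))/8 = -1 + I*sqrt(1507)/8)
1/(4900421 + o(k(41, 39), -1988)) = 1/(4900421 + (-1 + I*sqrt(1507)/8)) = 1/(4900420 + I*sqrt(1507)/8)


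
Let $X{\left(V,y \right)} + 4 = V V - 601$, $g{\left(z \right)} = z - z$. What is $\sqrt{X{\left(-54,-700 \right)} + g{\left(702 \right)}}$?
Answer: $\sqrt{2311} \approx 48.073$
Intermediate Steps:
$g{\left(z \right)} = 0$
$X{\left(V,y \right)} = -605 + V^{2}$ ($X{\left(V,y \right)} = -4 + \left(V V - 601\right) = -4 + \left(V^{2} - 601\right) = -4 + \left(-601 + V^{2}\right) = -605 + V^{2}$)
$\sqrt{X{\left(-54,-700 \right)} + g{\left(702 \right)}} = \sqrt{\left(-605 + \left(-54\right)^{2}\right) + 0} = \sqrt{\left(-605 + 2916\right) + 0} = \sqrt{2311 + 0} = \sqrt{2311}$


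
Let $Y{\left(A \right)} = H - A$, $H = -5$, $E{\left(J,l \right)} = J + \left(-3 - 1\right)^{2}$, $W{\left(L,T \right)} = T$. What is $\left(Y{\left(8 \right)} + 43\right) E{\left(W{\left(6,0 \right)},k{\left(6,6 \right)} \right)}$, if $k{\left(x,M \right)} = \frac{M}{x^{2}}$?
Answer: $480$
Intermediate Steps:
$k{\left(x,M \right)} = \frac{M}{x^{2}}$
$E{\left(J,l \right)} = 16 + J$ ($E{\left(J,l \right)} = J + \left(-4\right)^{2} = J + 16 = 16 + J$)
$Y{\left(A \right)} = -5 - A$
$\left(Y{\left(8 \right)} + 43\right) E{\left(W{\left(6,0 \right)},k{\left(6,6 \right)} \right)} = \left(\left(-5 - 8\right) + 43\right) \left(16 + 0\right) = \left(\left(-5 - 8\right) + 43\right) 16 = \left(-13 + 43\right) 16 = 30 \cdot 16 = 480$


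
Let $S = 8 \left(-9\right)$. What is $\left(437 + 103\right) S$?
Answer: $-38880$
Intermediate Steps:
$S = -72$
$\left(437 + 103\right) S = \left(437 + 103\right) \left(-72\right) = 540 \left(-72\right) = -38880$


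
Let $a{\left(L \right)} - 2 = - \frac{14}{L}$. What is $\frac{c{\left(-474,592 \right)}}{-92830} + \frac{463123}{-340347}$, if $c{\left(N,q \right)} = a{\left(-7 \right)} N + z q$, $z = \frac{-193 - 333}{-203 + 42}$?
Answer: $- \frac{70650544609}{51905105445} \approx -1.3611$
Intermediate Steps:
$a{\left(L \right)} = 2 - \frac{14}{L}$
$z = \frac{526}{161}$ ($z = - \frac{526}{-161} = \left(-526\right) \left(- \frac{1}{161}\right) = \frac{526}{161} \approx 3.2671$)
$c{\left(N,q \right)} = 4 N + \frac{526 q}{161}$ ($c{\left(N,q \right)} = \left(2 - \frac{14}{-7}\right) N + \frac{526 q}{161} = \left(2 - -2\right) N + \frac{526 q}{161} = \left(2 + 2\right) N + \frac{526 q}{161} = 4 N + \frac{526 q}{161}$)
$\frac{c{\left(-474,592 \right)}}{-92830} + \frac{463123}{-340347} = \frac{4 \left(-474\right) + \frac{526}{161} \cdot 592}{-92830} + \frac{463123}{-340347} = \left(-1896 + \frac{311392}{161}\right) \left(- \frac{1}{92830}\right) + 463123 \left(- \frac{1}{340347}\right) = \frac{6136}{161} \left(- \frac{1}{92830}\right) - \frac{463123}{340347} = - \frac{3068}{7472815} - \frac{463123}{340347} = - \frac{70650544609}{51905105445}$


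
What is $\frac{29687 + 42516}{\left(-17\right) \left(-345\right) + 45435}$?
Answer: $\frac{72203}{51300} \approx 1.4075$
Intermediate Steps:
$\frac{29687 + 42516}{\left(-17\right) \left(-345\right) + 45435} = \frac{72203}{5865 + 45435} = \frac{72203}{51300}$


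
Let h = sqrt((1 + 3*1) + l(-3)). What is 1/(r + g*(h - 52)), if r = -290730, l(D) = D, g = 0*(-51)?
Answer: -1/290730 ≈ -3.4396e-6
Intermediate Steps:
g = 0
h = 1 (h = sqrt((1 + 3*1) - 3) = sqrt((1 + 3) - 3) = sqrt(4 - 3) = sqrt(1) = 1)
1/(r + g*(h - 52)) = 1/(-290730 + 0*(1 - 52)) = 1/(-290730 + 0*(-51)) = 1/(-290730 + 0) = 1/(-290730) = -1/290730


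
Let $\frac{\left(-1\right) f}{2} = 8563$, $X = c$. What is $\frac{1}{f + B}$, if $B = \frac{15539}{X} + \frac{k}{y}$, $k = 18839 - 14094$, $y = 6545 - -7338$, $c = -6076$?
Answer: $- \frac{84353108}{1444818224925} \approx -5.8383 \cdot 10^{-5}$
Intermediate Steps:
$y = 13883$ ($y = 6545 + 7338 = 13883$)
$k = 4745$ ($k = 18839 - 14094 = 4745$)
$X = -6076$
$f = -17126$ ($f = \left(-2\right) 8563 = -17126$)
$B = - \frac{186897317}{84353108}$ ($B = \frac{15539}{-6076} + \frac{4745}{13883} = 15539 \left(- \frac{1}{6076}\right) + 4745 \cdot \frac{1}{13883} = - \frac{15539}{6076} + \frac{4745}{13883} = - \frac{186897317}{84353108} \approx -2.2157$)
$\frac{1}{f + B} = \frac{1}{-17126 - \frac{186897317}{84353108}} = \frac{1}{- \frac{1444818224925}{84353108}} = - \frac{84353108}{1444818224925}$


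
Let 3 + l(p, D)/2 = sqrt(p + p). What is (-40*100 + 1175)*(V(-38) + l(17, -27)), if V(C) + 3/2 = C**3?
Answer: 310069175/2 - 5650*sqrt(34) ≈ 1.5500e+8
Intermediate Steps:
V(C) = -3/2 + C**3
l(p, D) = -6 + 2*sqrt(2)*sqrt(p) (l(p, D) = -6 + 2*sqrt(p + p) = -6 + 2*sqrt(2*p) = -6 + 2*(sqrt(2)*sqrt(p)) = -6 + 2*sqrt(2)*sqrt(p))
(-40*100 + 1175)*(V(-38) + l(17, -27)) = (-40*100 + 1175)*((-3/2 + (-38)**3) + (-6 + 2*sqrt(2)*sqrt(17))) = (-4000 + 1175)*((-3/2 - 54872) + (-6 + 2*sqrt(34))) = -2825*(-109747/2 + (-6 + 2*sqrt(34))) = -2825*(-109759/2 + 2*sqrt(34)) = 310069175/2 - 5650*sqrt(34)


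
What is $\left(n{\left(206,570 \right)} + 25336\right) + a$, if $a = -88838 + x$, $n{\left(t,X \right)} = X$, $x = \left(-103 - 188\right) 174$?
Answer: $-113566$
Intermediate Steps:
$x = -50634$ ($x = \left(-291\right) 174 = -50634$)
$a = -139472$ ($a = -88838 - 50634 = -139472$)
$\left(n{\left(206,570 \right)} + 25336\right) + a = \left(570 + 25336\right) - 139472 = 25906 - 139472 = -113566$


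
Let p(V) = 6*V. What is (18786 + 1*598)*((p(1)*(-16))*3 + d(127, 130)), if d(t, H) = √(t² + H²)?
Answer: -5582592 + 19384*√33029 ≈ -2.0598e+6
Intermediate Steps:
d(t, H) = √(H² + t²)
(18786 + 1*598)*((p(1)*(-16))*3 + d(127, 130)) = (18786 + 1*598)*(((6*1)*(-16))*3 + √(130² + 127²)) = (18786 + 598)*((6*(-16))*3 + √(16900 + 16129)) = 19384*(-96*3 + √33029) = 19384*(-288 + √33029) = -5582592 + 19384*√33029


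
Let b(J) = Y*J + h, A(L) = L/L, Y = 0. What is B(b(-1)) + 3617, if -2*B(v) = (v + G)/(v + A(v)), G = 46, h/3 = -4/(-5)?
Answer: 61368/17 ≈ 3609.9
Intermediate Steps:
h = 12/5 (h = 3*(-4/(-5)) = 3*(-4*(-⅕)) = 3*(⅘) = 12/5 ≈ 2.4000)
A(L) = 1
b(J) = 12/5 (b(J) = 0*J + 12/5 = 0 + 12/5 = 12/5)
B(v) = -(46 + v)/(2*(1 + v)) (B(v) = -(v + 46)/(2*(v + 1)) = -(46 + v)/(2*(1 + v)))
B(b(-1)) + 3617 = (-46 - 1*12/5)/(2*(1 + 12/5)) + 3617 = (-46 - 12/5)/(2*(17/5)) + 3617 = (½)*(5/17)*(-242/5) + 3617 = -121/17 + 3617 = 61368/17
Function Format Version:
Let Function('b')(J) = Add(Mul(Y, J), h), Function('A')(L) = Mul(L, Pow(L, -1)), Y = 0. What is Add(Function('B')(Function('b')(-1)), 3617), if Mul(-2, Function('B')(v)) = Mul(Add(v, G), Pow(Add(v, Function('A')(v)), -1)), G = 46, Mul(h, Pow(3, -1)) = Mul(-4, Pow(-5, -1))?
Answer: Rational(61368, 17) ≈ 3609.9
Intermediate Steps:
h = Rational(12, 5) (h = Mul(3, Mul(-4, Pow(-5, -1))) = Mul(3, Mul(-4, Rational(-1, 5))) = Mul(3, Rational(4, 5)) = Rational(12, 5) ≈ 2.4000)
Function('A')(L) = 1
Function('b')(J) = Rational(12, 5) (Function('b')(J) = Add(Mul(0, J), Rational(12, 5)) = Add(0, Rational(12, 5)) = Rational(12, 5))
Function('B')(v) = Mul(Rational(-1, 2), Pow(Add(1, v), -1), Add(46, v)) (Function('B')(v) = Mul(Rational(-1, 2), Mul(Add(v, 46), Pow(Add(v, 1), -1))) = Mul(Rational(-1, 2), Mul(Add(46, v), Pow(Add(1, v), -1))) = Mul(Rational(-1, 2), Mul(Pow(Add(1, v), -1), Add(46, v))) = Mul(Rational(-1, 2), Pow(Add(1, v), -1), Add(46, v)))
Add(Function('B')(Function('b')(-1)), 3617) = Add(Mul(Rational(1, 2), Pow(Add(1, Rational(12, 5)), -1), Add(-46, Mul(-1, Rational(12, 5)))), 3617) = Add(Mul(Rational(1, 2), Pow(Rational(17, 5), -1), Add(-46, Rational(-12, 5))), 3617) = Add(Mul(Rational(1, 2), Rational(5, 17), Rational(-242, 5)), 3617) = Add(Rational(-121, 17), 3617) = Rational(61368, 17)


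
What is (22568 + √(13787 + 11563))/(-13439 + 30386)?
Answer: 3224/2421 + 65*√6/16947 ≈ 1.3411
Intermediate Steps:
(22568 + √(13787 + 11563))/(-13439 + 30386) = (22568 + √25350)/16947 = (22568 + 65*√6)*(1/16947) = 3224/2421 + 65*√6/16947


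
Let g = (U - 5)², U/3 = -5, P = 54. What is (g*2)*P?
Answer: 43200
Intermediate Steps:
U = -15 (U = 3*(-5) = -15)
g = 400 (g = (-15 - 5)² = (-20)² = 400)
(g*2)*P = (400*2)*54 = 800*54 = 43200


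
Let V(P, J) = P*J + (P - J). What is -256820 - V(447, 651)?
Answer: -547613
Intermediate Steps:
V(P, J) = P - J + J*P (V(P, J) = J*P + (P - J) = P - J + J*P)
-256820 - V(447, 651) = -256820 - (447 - 1*651 + 651*447) = -256820 - (447 - 651 + 290997) = -256820 - 1*290793 = -256820 - 290793 = -547613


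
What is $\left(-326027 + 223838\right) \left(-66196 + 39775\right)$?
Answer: $2699935569$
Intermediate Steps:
$\left(-326027 + 223838\right) \left(-66196 + 39775\right) = \left(-102189\right) \left(-26421\right) = 2699935569$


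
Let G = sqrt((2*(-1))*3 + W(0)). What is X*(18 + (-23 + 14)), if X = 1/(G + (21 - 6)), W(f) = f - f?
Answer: 45/77 - 3*I*sqrt(6)/77 ≈ 0.58442 - 0.095435*I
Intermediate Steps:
W(f) = 0
G = I*sqrt(6) (G = sqrt((2*(-1))*3 + 0) = sqrt(-2*3 + 0) = sqrt(-6 + 0) = sqrt(-6) = I*sqrt(6) ≈ 2.4495*I)
X = 1/(15 + I*sqrt(6)) (X = 1/(I*sqrt(6) + (21 - 6)) = 1/(I*sqrt(6) + 15) = 1/(15 + I*sqrt(6)) ≈ 0.064935 - 0.010604*I)
X*(18 + (-23 + 14)) = (5/77 - I*sqrt(6)/231)*(18 + (-23 + 14)) = (5/77 - I*sqrt(6)/231)*(18 - 9) = (5/77 - I*sqrt(6)/231)*9 = 45/77 - 3*I*sqrt(6)/77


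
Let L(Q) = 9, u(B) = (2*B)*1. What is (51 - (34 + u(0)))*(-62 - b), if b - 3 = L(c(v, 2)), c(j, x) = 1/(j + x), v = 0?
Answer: -1258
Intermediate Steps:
u(B) = 2*B
b = 12 (b = 3 + 9 = 12)
(51 - (34 + u(0)))*(-62 - b) = (51 - (34 + 2*0))*(-62 - 1*12) = (51 - (34 + 0))*(-62 - 12) = (51 - 1*34)*(-74) = (51 - 34)*(-74) = 17*(-74) = -1258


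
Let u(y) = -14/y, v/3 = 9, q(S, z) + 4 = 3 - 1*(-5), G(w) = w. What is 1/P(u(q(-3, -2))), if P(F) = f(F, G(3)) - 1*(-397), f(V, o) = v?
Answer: 1/424 ≈ 0.0023585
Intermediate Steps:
q(S, z) = 4 (q(S, z) = -4 + (3 - 1*(-5)) = -4 + (3 + 5) = -4 + 8 = 4)
v = 27 (v = 3*9 = 27)
f(V, o) = 27
P(F) = 424 (P(F) = 27 - 1*(-397) = 27 + 397 = 424)
1/P(u(q(-3, -2))) = 1/424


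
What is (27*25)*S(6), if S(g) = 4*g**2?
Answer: 97200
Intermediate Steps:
(27*25)*S(6) = (27*25)*(4*6**2) = 675*(4*36) = 675*144 = 97200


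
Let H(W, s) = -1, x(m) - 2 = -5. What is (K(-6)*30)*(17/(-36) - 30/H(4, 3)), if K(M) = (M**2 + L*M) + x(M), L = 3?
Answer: 26575/2 ≈ 13288.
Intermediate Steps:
x(m) = -3 (x(m) = 2 - 5 = -3)
K(M) = -3 + M**2 + 3*M (K(M) = (M**2 + 3*M) - 3 = -3 + M**2 + 3*M)
(K(-6)*30)*(17/(-36) - 30/H(4, 3)) = ((-3 + (-6)**2 + 3*(-6))*30)*(17/(-36) - 30/(-1)) = ((-3 + 36 - 18)*30)*(17*(-1/36) - 30*(-1)) = (15*30)*(-17/36 + 30) = 450*(1063/36) = 26575/2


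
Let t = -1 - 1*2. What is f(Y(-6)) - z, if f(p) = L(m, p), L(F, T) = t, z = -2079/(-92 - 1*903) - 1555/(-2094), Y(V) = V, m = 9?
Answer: -12151241/2083530 ≈ -5.8320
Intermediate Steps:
z = 5900651/2083530 (z = -2079/(-92 - 903) - 1555*(-1/2094) = -2079/(-995) + 1555/2094 = -2079*(-1/995) + 1555/2094 = 2079/995 + 1555/2094 = 5900651/2083530 ≈ 2.8320)
t = -3 (t = -1 - 2 = -3)
L(F, T) = -3
f(p) = -3
f(Y(-6)) - z = -3 - 1*5900651/2083530 = -3 - 5900651/2083530 = -12151241/2083530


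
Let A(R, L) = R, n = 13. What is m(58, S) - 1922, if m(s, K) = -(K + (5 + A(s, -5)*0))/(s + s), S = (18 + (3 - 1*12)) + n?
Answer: -222979/116 ≈ -1922.2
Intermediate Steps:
S = 22 (S = (18 + (3 - 1*12)) + 13 = (18 + (3 - 12)) + 13 = (18 - 9) + 13 = 9 + 13 = 22)
m(s, K) = -(5 + K)/(2*s) (m(s, K) = -(K + (5 + s*0))/(s + s) = -(K + (5 + 0))/(2*s) = -(K + 5)*1/(2*s) = -(5 + K)*1/(2*s) = -(5 + K)/(2*s))
m(58, S) - 1922 = (½)*(-5 - 1*22)/58 - 1922 = (½)*(1/58)*(-5 - 22) - 1922 = (½)*(1/58)*(-27) - 1922 = -27/116 - 1922 = -222979/116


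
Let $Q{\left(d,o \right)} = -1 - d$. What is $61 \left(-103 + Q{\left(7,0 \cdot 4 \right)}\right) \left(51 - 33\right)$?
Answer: $-121878$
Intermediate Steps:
$61 \left(-103 + Q{\left(7,0 \cdot 4 \right)}\right) \left(51 - 33\right) = 61 \left(-103 - 8\right) \left(51 - 33\right) = 61 \left(-103 - 8\right) 18 = 61 \left(\left(-111\right) 18\right) = 61 \left(-1998\right) = -121878$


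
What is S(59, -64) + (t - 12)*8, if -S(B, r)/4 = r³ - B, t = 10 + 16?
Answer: 1048924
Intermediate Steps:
t = 26
S(B, r) = -4*r³ + 4*B (S(B, r) = -4*(r³ - B) = -4*r³ + 4*B)
S(59, -64) + (t - 12)*8 = (-4*(-64)³ + 4*59) + (26 - 12)*8 = (-4*(-262144) + 236) + 14*8 = (1048576 + 236) + 112 = 1048812 + 112 = 1048924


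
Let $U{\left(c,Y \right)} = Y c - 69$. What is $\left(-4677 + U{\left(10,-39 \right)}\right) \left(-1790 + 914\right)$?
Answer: $4499136$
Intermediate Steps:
$U{\left(c,Y \right)} = -69 + Y c$
$\left(-4677 + U{\left(10,-39 \right)}\right) \left(-1790 + 914\right) = \left(-4677 - 459\right) \left(-1790 + 914\right) = \left(-4677 - 459\right) \left(-876\right) = \left(-5136\right) \left(-876\right) = 4499136$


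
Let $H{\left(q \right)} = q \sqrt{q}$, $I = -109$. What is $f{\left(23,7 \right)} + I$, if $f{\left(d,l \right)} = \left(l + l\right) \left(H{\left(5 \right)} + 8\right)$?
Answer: $3 + 70 \sqrt{5} \approx 159.52$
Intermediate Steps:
$H{\left(q \right)} = q^{\frac{3}{2}}$
$f{\left(d,l \right)} = 2 l \left(8 + 5 \sqrt{5}\right)$ ($f{\left(d,l \right)} = \left(l + l\right) \left(5^{\frac{3}{2}} + 8\right) = 2 l \left(5 \sqrt{5} + 8\right) = 2 l \left(8 + 5 \sqrt{5}\right)$)
$f{\left(23,7 \right)} + I = 2 \cdot 7 \left(8 + 5 \sqrt{5}\right) - 109 = \left(112 + 70 \sqrt{5}\right) - 109 = 3 + 70 \sqrt{5}$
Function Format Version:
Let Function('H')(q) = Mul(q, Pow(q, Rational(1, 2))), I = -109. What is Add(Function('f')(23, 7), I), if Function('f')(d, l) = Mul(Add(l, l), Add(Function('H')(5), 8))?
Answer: Add(3, Mul(70, Pow(5, Rational(1, 2)))) ≈ 159.52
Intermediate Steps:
Function('H')(q) = Pow(q, Rational(3, 2))
Function('f')(d, l) = Mul(2, l, Add(8, Mul(5, Pow(5, Rational(1, 2))))) (Function('f')(d, l) = Mul(Add(l, l), Add(Pow(5, Rational(3, 2)), 8)) = Mul(Mul(2, l), Add(Mul(5, Pow(5, Rational(1, 2))), 8)) = Mul(Mul(2, l), Add(8, Mul(5, Pow(5, Rational(1, 2))))) = Mul(2, l, Add(8, Mul(5, Pow(5, Rational(1, 2))))))
Add(Function('f')(23, 7), I) = Add(Mul(2, 7, Add(8, Mul(5, Pow(5, Rational(1, 2))))), -109) = Add(Add(112, Mul(70, Pow(5, Rational(1, 2)))), -109) = Add(3, Mul(70, Pow(5, Rational(1, 2))))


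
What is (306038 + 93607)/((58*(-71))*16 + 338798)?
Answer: 26643/18194 ≈ 1.4644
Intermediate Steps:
(306038 + 93607)/((58*(-71))*16 + 338798) = 399645/(-4118*16 + 338798) = 399645/(-65888 + 338798) = 399645/272910 = 399645*(1/272910) = 26643/18194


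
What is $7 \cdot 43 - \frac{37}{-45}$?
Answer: $\frac{13582}{45} \approx 301.82$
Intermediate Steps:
$7 \cdot 43 - \frac{37}{-45} = 301 - - \frac{37}{45} = 301 + \frac{37}{45} = \frac{13582}{45}$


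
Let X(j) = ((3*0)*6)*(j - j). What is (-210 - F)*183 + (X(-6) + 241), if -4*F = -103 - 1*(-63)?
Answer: -40019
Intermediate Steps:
X(j) = 0 (X(j) = (0*6)*0 = 0*0 = 0)
F = 10 (F = -(-103 - 1*(-63))/4 = -(-103 + 63)/4 = -¼*(-40) = 10)
(-210 - F)*183 + (X(-6) + 241) = (-210 - 1*10)*183 + (0 + 241) = (-210 - 10)*183 + 241 = -220*183 + 241 = -40260 + 241 = -40019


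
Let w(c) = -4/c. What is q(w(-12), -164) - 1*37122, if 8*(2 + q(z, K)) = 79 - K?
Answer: -296749/8 ≈ -37094.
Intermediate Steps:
q(z, K) = 63/8 - K/8 (q(z, K) = -2 + (79 - K)/8 = -2 + (79/8 - K/8) = 63/8 - K/8)
q(w(-12), -164) - 1*37122 = (63/8 - ⅛*(-164)) - 1*37122 = (63/8 + 41/2) - 37122 = 227/8 - 37122 = -296749/8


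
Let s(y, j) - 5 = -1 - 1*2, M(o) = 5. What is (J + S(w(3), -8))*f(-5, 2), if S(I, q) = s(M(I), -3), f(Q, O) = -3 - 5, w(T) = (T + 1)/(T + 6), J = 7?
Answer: -72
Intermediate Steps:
w(T) = (1 + T)/(6 + T)
f(Q, O) = -8
s(y, j) = 2 (s(y, j) = 5 + (-1 - 1*2) = 5 + (-1 - 2) = 5 - 3 = 2)
S(I, q) = 2
(J + S(w(3), -8))*f(-5, 2) = (7 + 2)*(-8) = 9*(-8) = -72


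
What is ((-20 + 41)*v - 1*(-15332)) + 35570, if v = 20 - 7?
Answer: 51175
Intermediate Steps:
v = 13
((-20 + 41)*v - 1*(-15332)) + 35570 = ((-20 + 41)*13 - 1*(-15332)) + 35570 = (21*13 + 15332) + 35570 = (273 + 15332) + 35570 = 15605 + 35570 = 51175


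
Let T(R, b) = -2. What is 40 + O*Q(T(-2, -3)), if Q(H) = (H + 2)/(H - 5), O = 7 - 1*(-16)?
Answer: 40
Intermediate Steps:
O = 23 (O = 7 + 16 = 23)
Q(H) = (2 + H)/(-5 + H)
40 + O*Q(T(-2, -3)) = 40 + 23*((2 - 2)/(-5 - 2)) = 40 + 23*(0/(-7)) = 40 + 23*(-⅐*0) = 40 + 23*0 = 40 + 0 = 40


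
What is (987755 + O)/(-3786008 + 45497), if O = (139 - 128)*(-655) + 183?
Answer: -326911/1246837 ≈ -0.26219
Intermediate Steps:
O = -7022 (O = 11*(-655) + 183 = -7205 + 183 = -7022)
(987755 + O)/(-3786008 + 45497) = (987755 - 7022)/(-3786008 + 45497) = 980733/(-3740511) = 980733*(-1/3740511) = -326911/1246837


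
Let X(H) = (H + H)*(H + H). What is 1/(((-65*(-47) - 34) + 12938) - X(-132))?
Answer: -1/53737 ≈ -1.8609e-5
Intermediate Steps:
X(H) = 4*H**2 (X(H) = (2*H)*(2*H) = 4*H**2)
1/(((-65*(-47) - 34) + 12938) - X(-132)) = 1/(((-65*(-47) - 34) + 12938) - 4*(-132)**2) = 1/(((3055 - 34) + 12938) - 4*17424) = 1/((3021 + 12938) - 1*69696) = 1/(15959 - 69696) = 1/(-53737) = -1/53737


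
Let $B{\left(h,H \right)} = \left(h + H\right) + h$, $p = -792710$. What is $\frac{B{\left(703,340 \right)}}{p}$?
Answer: $- \frac{873}{396355} \approx -0.0022026$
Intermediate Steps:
$B{\left(h,H \right)} = H + 2 h$ ($B{\left(h,H \right)} = \left(H + h\right) + h = H + 2 h$)
$\frac{B{\left(703,340 \right)}}{p} = \frac{340 + 2 \cdot 703}{-792710} = \left(340 + 1406\right) \left(- \frac{1}{792710}\right) = 1746 \left(- \frac{1}{792710}\right) = - \frac{873}{396355}$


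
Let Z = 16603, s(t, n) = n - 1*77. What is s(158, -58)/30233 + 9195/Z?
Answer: 275751030/501958499 ≈ 0.54935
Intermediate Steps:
s(t, n) = -77 + n (s(t, n) = n - 77 = -77 + n)
s(158, -58)/30233 + 9195/Z = (-77 - 58)/30233 + 9195/16603 = -135*1/30233 + 9195*(1/16603) = -135/30233 + 9195/16603 = 275751030/501958499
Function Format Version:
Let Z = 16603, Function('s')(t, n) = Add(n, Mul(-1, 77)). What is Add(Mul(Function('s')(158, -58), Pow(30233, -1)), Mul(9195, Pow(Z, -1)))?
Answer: Rational(275751030, 501958499) ≈ 0.54935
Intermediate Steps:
Function('s')(t, n) = Add(-77, n) (Function('s')(t, n) = Add(n, -77) = Add(-77, n))
Add(Mul(Function('s')(158, -58), Pow(30233, -1)), Mul(9195, Pow(Z, -1))) = Add(Mul(Add(-77, -58), Pow(30233, -1)), Mul(9195, Pow(16603, -1))) = Add(Mul(-135, Rational(1, 30233)), Mul(9195, Rational(1, 16603))) = Add(Rational(-135, 30233), Rational(9195, 16603)) = Rational(275751030, 501958499)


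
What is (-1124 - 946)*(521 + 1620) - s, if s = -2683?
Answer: -4429187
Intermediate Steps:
(-1124 - 946)*(521 + 1620) - s = (-1124 - 946)*(521 + 1620) - 1*(-2683) = -2070*2141 + 2683 = -4431870 + 2683 = -4429187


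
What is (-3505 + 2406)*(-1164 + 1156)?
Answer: 8792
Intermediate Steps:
(-3505 + 2406)*(-1164 + 1156) = -1099*(-8) = 8792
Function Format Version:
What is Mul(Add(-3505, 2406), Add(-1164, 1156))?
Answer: 8792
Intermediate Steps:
Mul(Add(-3505, 2406), Add(-1164, 1156)) = Mul(-1099, -8) = 8792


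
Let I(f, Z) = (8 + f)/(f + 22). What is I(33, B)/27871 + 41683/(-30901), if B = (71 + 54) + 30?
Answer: -63894812174/47368297405 ≈ -1.3489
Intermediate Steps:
B = 155 (B = 125 + 30 = 155)
I(f, Z) = (8 + f)/(22 + f)
I(33, B)/27871 + 41683/(-30901) = ((8 + 33)/(22 + 33))/27871 + 41683/(-30901) = (41/55)*(1/27871) + 41683*(-1/30901) = ((1/55)*41)*(1/27871) - 41683/30901 = (41/55)*(1/27871) - 41683/30901 = 41/1532905 - 41683/30901 = -63894812174/47368297405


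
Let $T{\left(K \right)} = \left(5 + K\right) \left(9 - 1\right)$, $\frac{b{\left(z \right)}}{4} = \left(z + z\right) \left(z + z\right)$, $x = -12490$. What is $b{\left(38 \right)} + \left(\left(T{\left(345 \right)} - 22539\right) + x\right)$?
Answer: $-9125$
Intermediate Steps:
$b{\left(z \right)} = 16 z^{2}$ ($b{\left(z \right)} = 4 \left(z + z\right) \left(z + z\right) = 4 \cdot 2 z 2 z = 4 \cdot 4 z^{2} = 16 z^{2}$)
$T{\left(K \right)} = 40 + 8 K$ ($T{\left(K \right)} = \left(5 + K\right) 8 = 40 + 8 K$)
$b{\left(38 \right)} + \left(\left(T{\left(345 \right)} - 22539\right) + x\right) = 16 \cdot 38^{2} + \left(\left(\left(40 + 8 \cdot 345\right) - 22539\right) - 12490\right) = 16 \cdot 1444 + \left(\left(\left(40 + 2760\right) - 22539\right) - 12490\right) = 23104 + \left(\left(2800 - 22539\right) - 12490\right) = 23104 - 32229 = -9125$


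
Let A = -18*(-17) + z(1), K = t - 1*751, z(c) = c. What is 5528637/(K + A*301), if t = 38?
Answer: 5528637/91694 ≈ 60.294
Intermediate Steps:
K = -713 (K = 38 - 1*751 = 38 - 751 = -713)
A = 307 (A = -18*(-17) + 1 = 306 + 1 = 307)
5528637/(K + A*301) = 5528637/(-713 + 307*301) = 5528637/(-713 + 92407) = 5528637/91694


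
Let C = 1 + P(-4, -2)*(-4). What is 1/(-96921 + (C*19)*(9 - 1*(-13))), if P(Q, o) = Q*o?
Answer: -1/109879 ≈ -9.1009e-6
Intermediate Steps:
C = -31 (C = 1 - 4*(-2)*(-4) = 1 + 8*(-4) = 1 - 32 = -31)
1/(-96921 + (C*19)*(9 - 1*(-13))) = 1/(-96921 + (-31*19)*(9 - 1*(-13))) = 1/(-96921 - 589*(9 + 13)) = 1/(-96921 - 589*22) = 1/(-96921 - 12958) = 1/(-109879) = -1/109879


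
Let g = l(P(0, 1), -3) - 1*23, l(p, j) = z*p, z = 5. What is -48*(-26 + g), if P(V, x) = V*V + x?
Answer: 2112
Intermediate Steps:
P(V, x) = x + V² (P(V, x) = V² + x = x + V²)
l(p, j) = 5*p
g = -18 (g = 5*(1 + 0²) - 1*23 = 5*(1 + 0) - 23 = 5*1 - 23 = 5 - 23 = -18)
-48*(-26 + g) = -48*(-26 - 18) = -48*(-44) = 2112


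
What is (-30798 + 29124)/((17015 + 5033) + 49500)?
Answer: -27/1154 ≈ -0.023397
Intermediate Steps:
(-30798 + 29124)/((17015 + 5033) + 49500) = -1674/(22048 + 49500) = -1674/71548 = -1674*1/71548 = -27/1154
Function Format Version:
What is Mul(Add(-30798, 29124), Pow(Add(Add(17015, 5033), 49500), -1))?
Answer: Rational(-27, 1154) ≈ -0.023397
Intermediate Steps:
Mul(Add(-30798, 29124), Pow(Add(Add(17015, 5033), 49500), -1)) = Mul(-1674, Pow(Add(22048, 49500), -1)) = Mul(-1674, Pow(71548, -1)) = Mul(-1674, Rational(1, 71548)) = Rational(-27, 1154)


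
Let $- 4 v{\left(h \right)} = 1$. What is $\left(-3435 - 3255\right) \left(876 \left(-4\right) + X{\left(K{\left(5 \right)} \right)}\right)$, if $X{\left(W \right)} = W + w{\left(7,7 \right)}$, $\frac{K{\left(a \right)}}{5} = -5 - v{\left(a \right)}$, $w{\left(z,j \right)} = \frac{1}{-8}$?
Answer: $\frac{94405935}{4} \approx 2.3601 \cdot 10^{7}$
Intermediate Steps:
$v{\left(h \right)} = - \frac{1}{4}$ ($v{\left(h \right)} = \left(- \frac{1}{4}\right) 1 = - \frac{1}{4}$)
$w{\left(z,j \right)} = - \frac{1}{8}$
$K{\left(a \right)} = - \frac{95}{4}$ ($K{\left(a \right)} = 5 \left(-5 - - \frac{1}{4}\right) = 5 \left(-5 + \frac{1}{4}\right) = 5 \left(- \frac{19}{4}\right) = - \frac{95}{4}$)
$X{\left(W \right)} = - \frac{1}{8} + W$ ($X{\left(W \right)} = W - \frac{1}{8} = - \frac{1}{8} + W$)
$\left(-3435 - 3255\right) \left(876 \left(-4\right) + X{\left(K{\left(5 \right)} \right)}\right) = \left(-3435 - 3255\right) \left(876 \left(-4\right) - \frac{191}{8}\right) = - 6690 \left(-3504 - \frac{191}{8}\right) = \left(-6690\right) \left(- \frac{28223}{8}\right) = \frac{94405935}{4}$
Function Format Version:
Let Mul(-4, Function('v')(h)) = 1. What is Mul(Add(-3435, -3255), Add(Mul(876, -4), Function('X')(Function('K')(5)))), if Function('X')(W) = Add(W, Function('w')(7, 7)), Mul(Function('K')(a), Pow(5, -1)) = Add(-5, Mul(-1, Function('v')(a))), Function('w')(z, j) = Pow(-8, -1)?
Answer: Rational(94405935, 4) ≈ 2.3601e+7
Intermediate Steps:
Function('v')(h) = Rational(-1, 4) (Function('v')(h) = Mul(Rational(-1, 4), 1) = Rational(-1, 4))
Function('w')(z, j) = Rational(-1, 8)
Function('K')(a) = Rational(-95, 4) (Function('K')(a) = Mul(5, Add(-5, Mul(-1, Rational(-1, 4)))) = Mul(5, Add(-5, Rational(1, 4))) = Mul(5, Rational(-19, 4)) = Rational(-95, 4))
Function('X')(W) = Add(Rational(-1, 8), W) (Function('X')(W) = Add(W, Rational(-1, 8)) = Add(Rational(-1, 8), W))
Mul(Add(-3435, -3255), Add(Mul(876, -4), Function('X')(Function('K')(5)))) = Mul(Add(-3435, -3255), Add(Mul(876, -4), Add(Rational(-1, 8), Rational(-95, 4)))) = Mul(-6690, Add(-3504, Rational(-191, 8))) = Mul(-6690, Rational(-28223, 8)) = Rational(94405935, 4)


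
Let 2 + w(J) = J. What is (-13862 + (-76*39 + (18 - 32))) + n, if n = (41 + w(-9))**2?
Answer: -15940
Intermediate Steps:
w(J) = -2 + J
n = 900 (n = (41 + (-2 - 9))**2 = (41 - 11)**2 = 30**2 = 900)
(-13862 + (-76*39 + (18 - 32))) + n = (-13862 + (-76*39 + (18 - 32))) + 900 = (-13862 + (-2964 - 14)) + 900 = (-13862 - 2978) + 900 = -16840 + 900 = -15940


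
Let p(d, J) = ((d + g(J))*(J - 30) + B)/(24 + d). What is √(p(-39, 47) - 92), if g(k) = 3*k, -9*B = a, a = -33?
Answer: I*√46765/15 ≈ 14.417*I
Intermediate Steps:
B = 11/3 (B = -⅑*(-33) = 11/3 ≈ 3.6667)
p(d, J) = (11/3 + (-30 + J)*(d + 3*J))/(24 + d) (p(d, J) = ((d + 3*J)*(J - 30) + 11/3)/(24 + d) = ((d + 3*J)*(-30 + J) + 11/3)/(24 + d) = ((-30 + J)*(d + 3*J) + 11/3)/(24 + d) = (11/3 + (-30 + J)*(d + 3*J))/(24 + d))
√(p(-39, 47) - 92) = √((11/3 - 90*47 - 30*(-39) + 3*47² + 47*(-39))/(24 - 39) - 92) = √((11/3 - 4230 + 1170 + 3*2209 - 1833)/(-15) - 92) = √(-(11/3 - 4230 + 1170 + 6627 - 1833)/15 - 92) = √(-1/15*5213/3 - 92) = √(-5213/45 - 92) = √(-9353/45) = I*√46765/15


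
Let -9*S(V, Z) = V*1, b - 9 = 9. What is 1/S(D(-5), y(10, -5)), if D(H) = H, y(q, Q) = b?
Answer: 9/5 ≈ 1.8000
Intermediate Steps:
b = 18 (b = 9 + 9 = 18)
y(q, Q) = 18
S(V, Z) = -V/9
1/S(D(-5), y(10, -5)) = 1/(-⅑*(-5)) = 1/(5/9) = 9/5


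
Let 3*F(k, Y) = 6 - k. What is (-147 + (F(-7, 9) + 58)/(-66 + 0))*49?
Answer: -130487/18 ≈ -7249.3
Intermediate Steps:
F(k, Y) = 2 - k/3 (F(k, Y) = (6 - k)/3 = 2 - k/3)
(-147 + (F(-7, 9) + 58)/(-66 + 0))*49 = (-147 + ((2 - ⅓*(-7)) + 58)/(-66 + 0))*49 = (-147 + ((2 + 7/3) + 58)/(-66))*49 = (-147 + (13/3 + 58)*(-1/66))*49 = (-147 + (187/3)*(-1/66))*49 = (-147 - 17/18)*49 = -2663/18*49 = -130487/18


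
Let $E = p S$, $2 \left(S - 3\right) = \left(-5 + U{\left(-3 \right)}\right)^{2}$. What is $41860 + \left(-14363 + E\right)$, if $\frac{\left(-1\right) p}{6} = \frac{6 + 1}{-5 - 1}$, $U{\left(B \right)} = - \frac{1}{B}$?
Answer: $\frac{248348}{9} \approx 27594.0$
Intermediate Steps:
$p = 7$ ($p = - 6 \frac{6 + 1}{-5 - 1} = - 6 \frac{7}{-6} = - 6 \cdot 7 \left(- \frac{1}{6}\right) = \left(-6\right) \left(- \frac{7}{6}\right) = 7$)
$S = \frac{125}{9}$ ($S = 3 + \frac{\left(-5 - \frac{1}{-3}\right)^{2}}{2} = 3 + \frac{\left(-5 - - \frac{1}{3}\right)^{2}}{2} = 3 + \frac{\left(-5 + \frac{1}{3}\right)^{2}}{2} = 3 + \frac{\left(- \frac{14}{3}\right)^{2}}{2} = 3 + \frac{1}{2} \cdot \frac{196}{9} = 3 + \frac{98}{9} = \frac{125}{9} \approx 13.889$)
$E = \frac{875}{9}$ ($E = 7 \cdot \frac{125}{9} = \frac{875}{9} \approx 97.222$)
$41860 + \left(-14363 + E\right) = 41860 + \left(-14363 + \frac{875}{9}\right) = 41860 - \frac{128392}{9} = \frac{248348}{9}$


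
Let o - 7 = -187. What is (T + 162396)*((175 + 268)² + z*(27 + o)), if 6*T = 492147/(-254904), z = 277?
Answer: 81659144168107/3268 ≈ 2.4988e+10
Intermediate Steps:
o = -180 (o = 7 - 187 = -180)
T = -54683/169936 (T = (492147/(-254904))/6 = (492147*(-1/254904))/6 = (⅙)*(-164049/84968) = -54683/169936 ≈ -0.32179)
(T + 162396)*((175 + 268)² + z*(27 + o)) = (-54683/169936 + 162396)*((175 + 268)² + 277*(27 - 180)) = 27596871973*(443² + 277*(-153))/169936 = 27596871973*(196249 - 42381)/169936 = (27596871973/169936)*153868 = 81659144168107/3268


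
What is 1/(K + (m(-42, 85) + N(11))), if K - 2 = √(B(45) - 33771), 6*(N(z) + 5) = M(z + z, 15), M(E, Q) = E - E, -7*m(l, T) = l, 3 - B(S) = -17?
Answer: 3/33760 - I*√33751/33760 ≈ 8.8863e-5 - 0.0054418*I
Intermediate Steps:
B(S) = 20 (B(S) = 3 - 1*(-17) = 3 + 17 = 20)
m(l, T) = -l/7
M(E, Q) = 0
N(z) = -5 (N(z) = -5 + (⅙)*0 = -5 + 0 = -5)
K = 2 + I*√33751 (K = 2 + √(20 - 33771) = 2 + √(-33751) = 2 + I*√33751 ≈ 2.0 + 183.71*I)
1/(K + (m(-42, 85) + N(11))) = 1/((2 + I*√33751) + (-⅐*(-42) - 5)) = 1/((2 + I*√33751) + (6 - 5)) = 1/((2 + I*√33751) + 1) = 1/(3 + I*√33751)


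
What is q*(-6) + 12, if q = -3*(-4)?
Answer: -60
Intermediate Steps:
q = 12
q*(-6) + 12 = 12*(-6) + 12 = -72 + 12 = -60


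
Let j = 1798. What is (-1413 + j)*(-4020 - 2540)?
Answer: -2525600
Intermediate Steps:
(-1413 + j)*(-4020 - 2540) = (-1413 + 1798)*(-4020 - 2540) = 385*(-6560) = -2525600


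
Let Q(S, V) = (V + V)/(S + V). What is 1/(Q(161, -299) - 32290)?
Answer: -3/96857 ≈ -3.0974e-5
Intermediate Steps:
Q(S, V) = 2*V/(S + V) (Q(S, V) = (2*V)/(S + V) = 2*V/(S + V))
1/(Q(161, -299) - 32290) = 1/(2*(-299)/(161 - 299) - 32290) = 1/(2*(-299)/(-138) - 32290) = 1/(2*(-299)*(-1/138) - 32290) = 1/(13/3 - 32290) = 1/(-96857/3) = -3/96857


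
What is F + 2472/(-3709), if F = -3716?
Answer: -13785116/3709 ≈ -3716.7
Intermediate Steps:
F + 2472/(-3709) = -3716 + 2472/(-3709) = -3716 + 2472*(-1/3709) = -3716 - 2472/3709 = -13785116/3709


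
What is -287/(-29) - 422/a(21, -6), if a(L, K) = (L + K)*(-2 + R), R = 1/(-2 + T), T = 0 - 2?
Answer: 87697/3915 ≈ 22.400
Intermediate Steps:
T = -2
R = -¼ (R = 1/(-2 - 2) = 1/(-4) = -¼ ≈ -0.25000)
a(L, K) = -9*K/4 - 9*L/4 (a(L, K) = (L + K)*(-2 - ¼) = (K + L)*(-9/4) = -9*K/4 - 9*L/4)
-287/(-29) - 422/a(21, -6) = -287/(-29) - 422/(-9/4*(-6) - 9/4*21) = -287*(-1/29) - 422/(27/2 - 189/4) = 287/29 - 422/(-135/4) = 287/29 - 422*(-4/135) = 287/29 + 1688/135 = 87697/3915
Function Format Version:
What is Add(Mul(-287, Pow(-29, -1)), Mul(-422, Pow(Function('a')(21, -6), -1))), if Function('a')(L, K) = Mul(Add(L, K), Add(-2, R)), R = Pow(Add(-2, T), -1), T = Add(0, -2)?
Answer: Rational(87697, 3915) ≈ 22.400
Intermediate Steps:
T = -2
R = Rational(-1, 4) (R = Pow(Add(-2, -2), -1) = Pow(-4, -1) = Rational(-1, 4) ≈ -0.25000)
Function('a')(L, K) = Add(Mul(Rational(-9, 4), K), Mul(Rational(-9, 4), L)) (Function('a')(L, K) = Mul(Add(L, K), Add(-2, Rational(-1, 4))) = Mul(Add(K, L), Rational(-9, 4)) = Add(Mul(Rational(-9, 4), K), Mul(Rational(-9, 4), L)))
Add(Mul(-287, Pow(-29, -1)), Mul(-422, Pow(Function('a')(21, -6), -1))) = Add(Mul(-287, Pow(-29, -1)), Mul(-422, Pow(Add(Mul(Rational(-9, 4), -6), Mul(Rational(-9, 4), 21)), -1))) = Add(Mul(-287, Rational(-1, 29)), Mul(-422, Pow(Add(Rational(27, 2), Rational(-189, 4)), -1))) = Add(Rational(287, 29), Mul(-422, Pow(Rational(-135, 4), -1))) = Add(Rational(287, 29), Mul(-422, Rational(-4, 135))) = Add(Rational(287, 29), Rational(1688, 135)) = Rational(87697, 3915)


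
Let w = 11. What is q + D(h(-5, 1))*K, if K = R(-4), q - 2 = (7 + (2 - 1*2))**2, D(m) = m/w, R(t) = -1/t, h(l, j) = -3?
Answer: 2241/44 ≈ 50.932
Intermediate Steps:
D(m) = m/11
q = 51 (q = 2 + (7 + (2 - 1*2))**2 = 2 + (7 + (2 - 2))**2 = 2 + (7 + 0)**2 = 2 + 7**2 = 2 + 49 = 51)
K = 1/4 (K = -1/(-4) = -1*(-1/4) = 1/4 ≈ 0.25000)
q + D(h(-5, 1))*K = 51 + ((1/11)*(-3))*(1/4) = 51 - 3/11*1/4 = 51 - 3/44 = 2241/44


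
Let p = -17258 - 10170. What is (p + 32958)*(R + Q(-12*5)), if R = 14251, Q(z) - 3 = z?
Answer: 78492820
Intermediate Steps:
Q(z) = 3 + z
p = -27428
(p + 32958)*(R + Q(-12*5)) = (-27428 + 32958)*(14251 + (3 - 12*5)) = 5530*(14251 + (3 - 60)) = 5530*(14251 - 57) = 5530*14194 = 78492820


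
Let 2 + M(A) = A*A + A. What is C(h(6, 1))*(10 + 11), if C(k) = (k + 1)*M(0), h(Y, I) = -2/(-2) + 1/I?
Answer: -126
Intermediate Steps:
M(A) = -2 + A + A² (M(A) = -2 + (A*A + A) = -2 + (A² + A) = -2 + (A + A²) = -2 + A + A²)
h(Y, I) = 1 + 1/I (h(Y, I) = -2*(-½) + 1/I = 1 + 1/I)
C(k) = -2 - 2*k (C(k) = (k + 1)*(-2 + 0 + 0²) = (1 + k)*(-2 + 0 + 0) = (1 + k)*(-2) = -2 - 2*k)
C(h(6, 1))*(10 + 11) = (-2 - 2*(1 + 1)/1)*(10 + 11) = (-2 - 2*2)*21 = (-2 - 4)*21 = -6*21 = -126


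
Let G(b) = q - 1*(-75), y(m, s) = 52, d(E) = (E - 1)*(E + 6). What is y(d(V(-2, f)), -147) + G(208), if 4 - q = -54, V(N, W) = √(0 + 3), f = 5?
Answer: 185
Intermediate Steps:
V(N, W) = √3
d(E) = (-1 + E)*(6 + E)
q = 58 (q = 4 - 1*(-54) = 4 + 54 = 58)
G(b) = 133 (G(b) = 58 - 1*(-75) = 58 + 75 = 133)
y(d(V(-2, f)), -147) + G(208) = 52 + 133 = 185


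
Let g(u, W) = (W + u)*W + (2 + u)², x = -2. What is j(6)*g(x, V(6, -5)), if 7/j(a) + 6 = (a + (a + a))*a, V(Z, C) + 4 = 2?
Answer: 28/51 ≈ 0.54902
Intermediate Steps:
V(Z, C) = -2 (V(Z, C) = -4 + 2 = -2)
j(a) = 7/(-6 + 3*a²) (j(a) = 7/(-6 + (a + (a + a))*a) = 7/(-6 + (a + 2*a)*a) = 7/(-6 + (3*a)*a) = 7/(-6 + 3*a²))
g(u, W) = (2 + u)² + W*(W + u) (g(u, W) = W*(W + u) + (2 + u)² = (2 + u)² + W*(W + u))
j(6)*g(x, V(6, -5)) = (7/(3*(-2 + 6²)))*((-2)² + (2 - 2)² - 2*(-2)) = (7/(3*(-2 + 36)))*(4 + 0² + 4) = ((7/3)/34)*(4 + 0 + 4) = ((7/3)*(1/34))*8 = (7/102)*8 = 28/51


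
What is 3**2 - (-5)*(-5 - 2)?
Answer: -26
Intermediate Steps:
3**2 - (-5)*(-5 - 2) = 9 - (-5)*(-7) = 9 - 5*7 = 9 - 35 = -26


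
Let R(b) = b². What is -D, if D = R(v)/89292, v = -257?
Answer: -66049/89292 ≈ -0.73970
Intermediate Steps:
D = 66049/89292 (D = (-257)²/89292 = 66049*(1/89292) = 66049/89292 ≈ 0.73970)
-D = -1*66049/89292 = -66049/89292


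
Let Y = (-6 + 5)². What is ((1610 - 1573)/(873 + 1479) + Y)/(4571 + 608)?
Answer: 2389/12181008 ≈ 0.00019612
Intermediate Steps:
Y = 1 (Y = (-1)² = 1)
((1610 - 1573)/(873 + 1479) + Y)/(4571 + 608) = ((1610 - 1573)/(873 + 1479) + 1)/(4571 + 608) = (37/2352 + 1)/5179 = (37*(1/2352) + 1)*(1/5179) = (37/2352 + 1)*(1/5179) = (2389/2352)*(1/5179) = 2389/12181008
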